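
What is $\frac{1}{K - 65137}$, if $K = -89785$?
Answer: $- \frac{1}{154922} \approx -6.4549 \cdot 10^{-6}$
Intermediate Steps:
$\frac{1}{K - 65137} = \frac{1}{-89785 - 65137} = \frac{1}{-154922} = - \frac{1}{154922}$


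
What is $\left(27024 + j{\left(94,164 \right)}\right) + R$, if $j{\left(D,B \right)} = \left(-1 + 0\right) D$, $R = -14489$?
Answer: $12441$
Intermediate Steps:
$j{\left(D,B \right)} = - D$
$\left(27024 + j{\left(94,164 \right)}\right) + R = \left(27024 - 94\right) - 14489 = 26930 - 14489 = 12441$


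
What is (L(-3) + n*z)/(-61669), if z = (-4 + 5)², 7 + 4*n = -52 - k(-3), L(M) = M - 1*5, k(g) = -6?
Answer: 85/246676 ≈ 0.00034458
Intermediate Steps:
L(M) = -5 + M (L(M) = M - 5 = -5 + M)
n = -53/4 (n = -7/4 + (-52 - 1*(-6))/4 = -7/4 + (-52 + 6)/4 = -7/4 + (¼)*(-46) = -7/4 - 23/2 = -53/4 ≈ -13.250)
z = 1 (z = 1² = 1)
(L(-3) + n*z)/(-61669) = ((-5 - 3) - 53/4*1)/(-61669) = (-8 - 53/4)*(-1/61669) = -85/4*(-1/61669) = 85/246676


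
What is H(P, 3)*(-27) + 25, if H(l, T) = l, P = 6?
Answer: -137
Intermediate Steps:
H(P, 3)*(-27) + 25 = 6*(-27) + 25 = -162 + 25 = -137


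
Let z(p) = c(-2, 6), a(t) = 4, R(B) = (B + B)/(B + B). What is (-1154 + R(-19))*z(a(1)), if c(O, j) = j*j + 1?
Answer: -42661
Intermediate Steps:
c(O, j) = 1 + j² (c(O, j) = j² + 1 = 1 + j²)
R(B) = 1 (R(B) = (2*B)/((2*B)) = (2*B)*(1/(2*B)) = 1)
z(p) = 37 (z(p) = 1 + 6² = 1 + 36 = 37)
(-1154 + R(-19))*z(a(1)) = (-1154 + 1)*37 = -1153*37 = -42661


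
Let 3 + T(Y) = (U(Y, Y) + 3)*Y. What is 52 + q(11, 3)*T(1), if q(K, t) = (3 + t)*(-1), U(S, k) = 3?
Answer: 34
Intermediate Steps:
T(Y) = -3 + 6*Y (T(Y) = -3 + (3 + 3)*Y = -3 + 6*Y)
q(K, t) = -3 - t
52 + q(11, 3)*T(1) = 52 + (-3 - 1*3)*(-3 + 6*1) = 52 + (-3 - 3)*(-3 + 6) = 52 - 6*3 = 52 - 18 = 34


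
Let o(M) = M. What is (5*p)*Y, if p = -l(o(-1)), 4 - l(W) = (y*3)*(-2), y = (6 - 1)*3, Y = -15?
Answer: 7050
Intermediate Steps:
y = 15 (y = 5*3 = 15)
l(W) = 94 (l(W) = 4 - 15*3*(-2) = 4 - 45*(-2) = 4 - 1*(-90) = 4 + 90 = 94)
p = -94 (p = -1*94 = -94)
(5*p)*Y = (5*(-94))*(-15) = -470*(-15) = 7050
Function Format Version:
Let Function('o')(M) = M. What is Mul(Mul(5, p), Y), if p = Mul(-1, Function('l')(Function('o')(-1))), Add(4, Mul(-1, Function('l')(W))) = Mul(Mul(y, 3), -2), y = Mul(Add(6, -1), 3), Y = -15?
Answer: 7050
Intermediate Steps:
y = 15 (y = Mul(5, 3) = 15)
Function('l')(W) = 94 (Function('l')(W) = Add(4, Mul(-1, Mul(Mul(15, 3), -2))) = Add(4, Mul(-1, Mul(45, -2))) = Add(4, Mul(-1, -90)) = Add(4, 90) = 94)
p = -94 (p = Mul(-1, 94) = -94)
Mul(Mul(5, p), Y) = Mul(Mul(5, -94), -15) = Mul(-470, -15) = 7050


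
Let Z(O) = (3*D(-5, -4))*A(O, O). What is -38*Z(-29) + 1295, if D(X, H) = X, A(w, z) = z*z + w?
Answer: 464135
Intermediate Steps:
A(w, z) = w + z² (A(w, z) = z² + w = w + z²)
Z(O) = -15*O - 15*O² (Z(O) = (3*(-5))*(O + O²) = -15*(O + O²) = -15*O - 15*O²)
-38*Z(-29) + 1295 = -570*(-29)*(-1 - 1*(-29)) + 1295 = -570*(-29)*(-1 + 29) + 1295 = -570*(-29)*28 + 1295 = -38*(-12180) + 1295 = 462840 + 1295 = 464135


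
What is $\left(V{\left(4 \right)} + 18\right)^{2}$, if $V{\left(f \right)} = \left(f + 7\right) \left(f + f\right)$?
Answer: $11236$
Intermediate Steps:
$V{\left(f \right)} = 2 f \left(7 + f\right)$ ($V{\left(f \right)} = \left(7 + f\right) 2 f = 2 f \left(7 + f\right)$)
$\left(V{\left(4 \right)} + 18\right)^{2} = \left(2 \cdot 4 \left(7 + 4\right) + 18\right)^{2} = \left(2 \cdot 4 \cdot 11 + 18\right)^{2} = \left(88 + 18\right)^{2} = 106^{2} = 11236$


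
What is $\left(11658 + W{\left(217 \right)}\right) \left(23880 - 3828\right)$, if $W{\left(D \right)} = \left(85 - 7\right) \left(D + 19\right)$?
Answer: $602883432$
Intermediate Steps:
$W{\left(D \right)} = 1482 + 78 D$ ($W{\left(D \right)} = 78 \left(19 + D\right) = 1482 + 78 D$)
$\left(11658 + W{\left(217 \right)}\right) \left(23880 - 3828\right) = \left(11658 + \left(1482 + 78 \cdot 217\right)\right) \left(23880 - 3828\right) = \left(11658 + \left(1482 + 16926\right)\right) 20052 = \left(11658 + 18408\right) 20052 = 30066 \cdot 20052 = 602883432$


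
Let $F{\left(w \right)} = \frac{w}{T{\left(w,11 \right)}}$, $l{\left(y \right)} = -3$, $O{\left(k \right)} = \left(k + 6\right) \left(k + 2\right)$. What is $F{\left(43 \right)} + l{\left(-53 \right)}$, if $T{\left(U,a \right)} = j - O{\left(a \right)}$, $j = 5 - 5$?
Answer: $- \frac{706}{221} \approx -3.1946$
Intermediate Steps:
$j = 0$ ($j = 5 - 5 = 0$)
$O{\left(k \right)} = \left(2 + k\right) \left(6 + k\right)$ ($O{\left(k \right)} = \left(6 + k\right) \left(2 + k\right) = \left(2 + k\right) \left(6 + k\right)$)
$T{\left(U,a \right)} = -12 - a^{2} - 8 a$ ($T{\left(U,a \right)} = 0 - \left(12 + a^{2} + 8 a\right) = -12 - a^{2} - 8 a$)
$F{\left(w \right)} = - \frac{w}{221}$ ($F{\left(w \right)} = \frac{w}{-12 - 11^{2} - 88} = \frac{w}{-12 - 121 - 88} = \frac{w}{-221} = w \left(- \frac{1}{221}\right) = - \frac{w}{221}$)
$F{\left(43 \right)} + l{\left(-53 \right)} = \left(- \frac{1}{221}\right) 43 - 3 = - \frac{43}{221} - 3 = - \frac{706}{221}$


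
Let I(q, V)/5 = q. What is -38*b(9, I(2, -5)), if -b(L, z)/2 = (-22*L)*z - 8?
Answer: -151088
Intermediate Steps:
I(q, V) = 5*q
b(L, z) = 16 + 44*L*z (b(L, z) = -2*((-22*L)*z - 8) = -2*(-22*L*z - 8) = -2*(-8 - 22*L*z) = 16 + 44*L*z)
-38*b(9, I(2, -5)) = -38*(16 + 44*9*(5*2)) = -38*(16 + 44*9*10) = -38*(16 + 3960) = -38*3976 = -151088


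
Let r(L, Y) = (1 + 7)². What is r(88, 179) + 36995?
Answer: 37059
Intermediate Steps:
r(L, Y) = 64 (r(L, Y) = 8² = 64)
r(88, 179) + 36995 = 64 + 36995 = 37059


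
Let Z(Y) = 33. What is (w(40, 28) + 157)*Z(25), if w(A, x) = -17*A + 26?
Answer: -16401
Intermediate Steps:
w(A, x) = 26 - 17*A
(w(40, 28) + 157)*Z(25) = ((26 - 17*40) + 157)*33 = ((26 - 680) + 157)*33 = (-654 + 157)*33 = -497*33 = -16401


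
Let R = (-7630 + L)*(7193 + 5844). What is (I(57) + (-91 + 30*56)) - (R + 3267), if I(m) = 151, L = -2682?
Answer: 134436017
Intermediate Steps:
R = -134437544 (R = (-7630 - 2682)*(7193 + 5844) = -10312*13037 = -134437544)
(I(57) + (-91 + 30*56)) - (R + 3267) = (151 + (-91 + 30*56)) - (-134437544 + 3267) = (151 + (-91 + 1680)) - 1*(-134434277) = (151 + 1589) + 134434277 = 1740 + 134434277 = 134436017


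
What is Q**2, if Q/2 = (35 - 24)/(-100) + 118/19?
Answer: 134351281/902500 ≈ 148.87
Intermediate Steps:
Q = 11591/950 (Q = 2*((35 - 24)/(-100) + 118/19) = 2*(11*(-1/100) + 118*(1/19)) = 2*(-11/100 + 118/19) = 2*(11591/1900) = 11591/950 ≈ 12.201)
Q**2 = (11591/950)**2 = 134351281/902500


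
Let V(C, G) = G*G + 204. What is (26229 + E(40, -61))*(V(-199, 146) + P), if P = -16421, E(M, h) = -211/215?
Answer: 28753383376/215 ≈ 1.3374e+8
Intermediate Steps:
E(M, h) = -211/215 (E(M, h) = -211*1/215 = -211/215)
V(C, G) = 204 + G**2 (V(C, G) = G**2 + 204 = 204 + G**2)
(26229 + E(40, -61))*(V(-199, 146) + P) = (26229 - 211/215)*((204 + 146**2) - 16421) = 5639024*((204 + 21316) - 16421)/215 = 5639024*(21520 - 16421)/215 = (5639024/215)*5099 = 28753383376/215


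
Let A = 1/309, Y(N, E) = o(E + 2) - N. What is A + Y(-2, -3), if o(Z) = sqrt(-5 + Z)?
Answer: 619/309 + I*sqrt(6) ≈ 2.0032 + 2.4495*I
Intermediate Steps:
Y(N, E) = sqrt(-3 + E) - N (Y(N, E) = sqrt(-5 + (E + 2)) - N = sqrt(-5 + (2 + E)) - N = sqrt(-3 + E) - N)
A = 1/309 ≈ 0.0032362
A + Y(-2, -3) = 1/309 + (sqrt(-3 - 3) - 1*(-2)) = 1/309 + (sqrt(-6) + 2) = 1/309 + (I*sqrt(6) + 2) = 1/309 + (2 + I*sqrt(6)) = 619/309 + I*sqrt(6)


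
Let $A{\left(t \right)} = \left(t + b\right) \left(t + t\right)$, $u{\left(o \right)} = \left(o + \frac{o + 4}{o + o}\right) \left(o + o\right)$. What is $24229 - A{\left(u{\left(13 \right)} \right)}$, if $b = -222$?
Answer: $-70201$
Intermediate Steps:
$u{\left(o \right)} = 2 o \left(o + \frac{4 + o}{2 o}\right)$ ($u{\left(o \right)} = \left(o + \frac{4 + o}{2 o}\right) 2 o = 2 o \left(o + \frac{4 + o}{2 o}\right)$)
$A{\left(t \right)} = 2 t \left(-222 + t\right)$ ($A{\left(t \right)} = \left(t - 222\right) \left(t + t\right) = \left(-222 + t\right) 2 t = 2 t \left(-222 + t\right)$)
$24229 - A{\left(u{\left(13 \right)} \right)} = 24229 - 2 \left(4 + 13 + 2 \cdot 13^{2}\right) \left(-222 + \left(4 + 13 + 2 \cdot 13^{2}\right)\right) = 24229 - 2 \left(4 + 13 + 2 \cdot 169\right) \left(-222 + \left(4 + 13 + 2 \cdot 169\right)\right) = 24229 - 2 \left(4 + 13 + 338\right) \left(-222 + \left(4 + 13 + 338\right)\right) = 24229 - 2 \cdot 355 \left(-222 + 355\right) = 24229 - 2 \cdot 355 \cdot 133 = 24229 - 94430 = -70201$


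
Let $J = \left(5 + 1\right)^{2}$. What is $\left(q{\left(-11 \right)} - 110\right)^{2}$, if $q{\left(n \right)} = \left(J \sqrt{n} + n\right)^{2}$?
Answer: $196020121 + 22564080 i \sqrt{11} \approx 1.9602 \cdot 10^{8} + 7.4837 \cdot 10^{7} i$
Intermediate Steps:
$J = 36$ ($J = 6^{2} = 36$)
$q{\left(n \right)} = \left(n + 36 \sqrt{n}\right)^{2}$ ($q{\left(n \right)} = \left(36 \sqrt{n} + n\right)^{2} = \left(n + 36 \sqrt{n}\right)^{2}$)
$\left(q{\left(-11 \right)} - 110\right)^{2} = \left(\left(-11 + 36 \sqrt{-11}\right)^{2} - 110\right)^{2} = \left(\left(-11 + 36 i \sqrt{11}\right)^{2} - 110\right)^{2} = \left(-110 + \left(-11 + 36 i \sqrt{11}\right)^{2}\right)^{2}$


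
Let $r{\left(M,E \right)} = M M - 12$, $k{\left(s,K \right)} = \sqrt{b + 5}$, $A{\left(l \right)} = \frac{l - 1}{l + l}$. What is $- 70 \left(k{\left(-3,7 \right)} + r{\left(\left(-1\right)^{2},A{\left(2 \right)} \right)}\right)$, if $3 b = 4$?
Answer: $770 - \frac{70 \sqrt{57}}{3} \approx 593.84$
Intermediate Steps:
$b = \frac{4}{3}$ ($b = \frac{1}{3} \cdot 4 = \frac{4}{3} \approx 1.3333$)
$A{\left(l \right)} = \frac{-1 + l}{2 l}$
$k{\left(s,K \right)} = \frac{\sqrt{57}}{3}$ ($k{\left(s,K \right)} = \sqrt{\frac{4}{3} + 5} = \sqrt{\frac{19}{3}} = \frac{\sqrt{57}}{3}$)
$r{\left(M,E \right)} = -12 + M^{2}$ ($r{\left(M,E \right)} = M^{2} - 12 = -12 + M^{2}$)
$- 70 \left(k{\left(-3,7 \right)} + r{\left(\left(-1\right)^{2},A{\left(2 \right)} \right)}\right) = - 70 \left(\frac{\sqrt{57}}{3} - \left(12 - \left(\left(-1\right)^{2}\right)^{2}\right)\right) = - 70 \left(\frac{\sqrt{57}}{3} - \left(12 - 1^{2}\right)\right) = - 70 \left(\frac{\sqrt{57}}{3} + \left(-12 + 1\right)\right) = - 70 \left(\frac{\sqrt{57}}{3} - 11\right) = - 70 \left(-11 + \frac{\sqrt{57}}{3}\right) = 770 - \frac{70 \sqrt{57}}{3}$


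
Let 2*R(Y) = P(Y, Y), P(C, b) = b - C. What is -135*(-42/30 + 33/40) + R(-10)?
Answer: 621/8 ≈ 77.625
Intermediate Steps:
R(Y) = 0 (R(Y) = (Y - Y)/2 = (½)*0 = 0)
-135*(-42/30 + 33/40) + R(-10) = -135*(-42/30 + 33/40) + 0 = -135*(-42*1/30 + 33*(1/40)) + 0 = -135*(-7/5 + 33/40) + 0 = -135*(-23/40) + 0 = 621/8 + 0 = 621/8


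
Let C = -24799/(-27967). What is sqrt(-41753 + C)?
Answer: 2*I*sqrt(8164136092846)/27967 ≈ 204.33*I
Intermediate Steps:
C = 24799/27967 (C = -24799*(-1/27967) = 24799/27967 ≈ 0.88672)
sqrt(-41753 + C) = sqrt(-41753 + 24799/27967) = sqrt(-1167681352/27967) = 2*I*sqrt(8164136092846)/27967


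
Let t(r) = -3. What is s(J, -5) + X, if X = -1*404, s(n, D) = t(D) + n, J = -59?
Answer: -466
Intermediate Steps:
s(n, D) = -3 + n
X = -404
s(J, -5) + X = (-3 - 59) - 404 = -62 - 404 = -466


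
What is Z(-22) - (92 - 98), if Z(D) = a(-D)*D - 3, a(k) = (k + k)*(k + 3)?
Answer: -24197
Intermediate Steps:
a(k) = 2*k*(3 + k) (a(k) = (2*k)*(3 + k) = 2*k*(3 + k))
Z(D) = -3 - 2*D**2*(3 - D) (Z(D) = (2*(-D)*(3 - D))*D - 3 = (-2*D*(3 - D))*D - 3 = -2*D**2*(3 - D) - 3 = -3 - 2*D**2*(3 - D))
Z(-22) - (92 - 98) = (-3 + 2*(-22)**2*(-3 - 22)) - (92 - 98) = (-3 + 2*484*(-25)) - 1*(-6) = (-3 - 24200) + 6 = -24203 + 6 = -24197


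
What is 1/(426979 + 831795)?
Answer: 1/1258774 ≈ 7.9442e-7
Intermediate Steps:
1/(426979 + 831795) = 1/1258774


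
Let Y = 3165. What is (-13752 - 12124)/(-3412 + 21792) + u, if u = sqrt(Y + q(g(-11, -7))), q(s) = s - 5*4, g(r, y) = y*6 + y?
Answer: -6469/4595 + 6*sqrt(86) ≈ 54.234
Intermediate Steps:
g(r, y) = 7*y (g(r, y) = 6*y + y = 7*y)
q(s) = -20 + s (q(s) = s - 20 = -20 + s)
u = 6*sqrt(86) (u = sqrt(3165 + (-20 + 7*(-7))) = sqrt(3165 + (-20 - 49)) = sqrt(3165 - 69) = sqrt(3096) = 6*sqrt(86) ≈ 55.642)
(-13752 - 12124)/(-3412 + 21792) + u = (-13752 - 12124)/(-3412 + 21792) + 6*sqrt(86) = -25876/18380 + 6*sqrt(86) = -25876*1/18380 + 6*sqrt(86) = -6469/4595 + 6*sqrt(86)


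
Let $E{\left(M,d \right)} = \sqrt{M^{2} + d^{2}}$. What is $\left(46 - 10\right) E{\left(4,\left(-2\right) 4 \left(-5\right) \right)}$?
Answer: $144 \sqrt{101} \approx 1447.2$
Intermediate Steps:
$\left(46 - 10\right) E{\left(4,\left(-2\right) 4 \left(-5\right) \right)} = \left(46 - 10\right) \sqrt{4^{2} + \left(\left(-2\right) 4 \left(-5\right)\right)^{2}} = 36 \sqrt{16 + \left(\left(-8\right) \left(-5\right)\right)^{2}} = 36 \sqrt{16 + 40^{2}} = 36 \sqrt{16 + 1600} = 36 \sqrt{1616} = 36 \cdot 4 \sqrt{101} = 144 \sqrt{101}$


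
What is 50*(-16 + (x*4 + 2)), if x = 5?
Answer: 300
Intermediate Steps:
50*(-16 + (x*4 + 2)) = 50*(-16 + (5*4 + 2)) = 50*(-16 + (20 + 2)) = 50*(-16 + 22) = 50*6 = 300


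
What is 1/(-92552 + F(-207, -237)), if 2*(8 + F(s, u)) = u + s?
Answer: -1/92782 ≈ -1.0778e-5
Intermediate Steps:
F(s, u) = -8 + s/2 + u/2 (F(s, u) = -8 + (u + s)/2 = -8 + (s + u)/2 = -8 + (s/2 + u/2) = -8 + s/2 + u/2)
1/(-92552 + F(-207, -237)) = 1/(-92552 + (-8 + (1/2)*(-207) + (1/2)*(-237))) = 1/(-92552 + (-8 - 207/2 - 237/2)) = 1/(-92552 - 230) = 1/(-92782) = -1/92782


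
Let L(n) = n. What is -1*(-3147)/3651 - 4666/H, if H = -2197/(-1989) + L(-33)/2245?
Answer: -975047214863/227795626 ≈ -4280.4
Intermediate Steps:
H = 374356/343485 (H = -2197/(-1989) - 33/2245 = -2197*(-1/1989) - 33*1/2245 = 169/153 - 33/2245 = 374356/343485 ≈ 1.0899)
-1*(-3147)/3651 - 4666/H = -1*(-3147)/3651 - 4666/374356/343485 = 3147*(1/3651) - 4666*343485/374356 = 1049/1217 - 801350505/187178 = -975047214863/227795626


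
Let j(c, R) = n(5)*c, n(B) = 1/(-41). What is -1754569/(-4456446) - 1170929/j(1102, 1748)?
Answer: 53486847431683/1227750873 ≈ 43565.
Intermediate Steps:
n(B) = -1/41
j(c, R) = -c/41
-1754569/(-4456446) - 1170929/j(1102, 1748) = -1754569/(-4456446) - 1170929/((-1/41*1102)) = -1754569*(-1/4456446) - 1170929/(-1102/41) = 1754569/4456446 - 1170929*(-41/1102) = 1754569/4456446 + 48008089/1102 = 53486847431683/1227750873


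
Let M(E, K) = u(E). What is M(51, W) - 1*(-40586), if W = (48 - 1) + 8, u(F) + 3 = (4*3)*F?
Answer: 41195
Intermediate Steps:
u(F) = -3 + 12*F (u(F) = -3 + (4*3)*F = -3 + 12*F)
W = 55 (W = 47 + 8 = 55)
M(E, K) = -3 + 12*E
M(51, W) - 1*(-40586) = (-3 + 12*51) - 1*(-40586) = (-3 + 612) + 40586 = 609 + 40586 = 41195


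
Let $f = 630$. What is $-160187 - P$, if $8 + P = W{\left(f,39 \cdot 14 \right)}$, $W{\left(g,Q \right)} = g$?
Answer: $-160809$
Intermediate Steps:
$P = 622$ ($P = -8 + 630 = 622$)
$-160187 - P = -160187 - 622 = -160809$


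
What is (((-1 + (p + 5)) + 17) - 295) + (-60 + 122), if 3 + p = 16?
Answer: -199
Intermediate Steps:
p = 13 (p = -3 + 16 = 13)
(((-1 + (p + 5)) + 17) - 295) + (-60 + 122) = (((-1 + (13 + 5)) + 17) - 295) + (-60 + 122) = (((-1 + 18) + 17) - 295) + 62 = ((17 + 17) - 295) + 62 = (34 - 295) + 62 = -261 + 62 = -199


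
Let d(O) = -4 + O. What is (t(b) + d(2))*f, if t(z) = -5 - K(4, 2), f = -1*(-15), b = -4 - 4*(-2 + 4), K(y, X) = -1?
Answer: -90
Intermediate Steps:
b = -12 (b = -4 - 4*2 = -4 - 8 = -12)
f = 15
t(z) = -4 (t(z) = -5 - 1*(-1) = -5 + 1 = -4)
(t(b) + d(2))*f = (-4 + (-4 + 2))*15 = (-4 - 2)*15 = -6*15 = -90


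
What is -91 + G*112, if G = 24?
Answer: 2597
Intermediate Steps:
-91 + G*112 = -91 + 24*112 = -91 + 2688 = 2597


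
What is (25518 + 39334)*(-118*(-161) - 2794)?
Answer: 1050861808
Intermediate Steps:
(25518 + 39334)*(-118*(-161) - 2794) = 64852*(18998 - 2794) = 64852*16204 = 1050861808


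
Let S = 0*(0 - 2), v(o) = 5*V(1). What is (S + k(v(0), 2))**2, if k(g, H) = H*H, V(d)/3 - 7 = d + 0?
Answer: 16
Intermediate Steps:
V(d) = 21 + 3*d (V(d) = 21 + 3*(d + 0) = 21 + 3*d)
v(o) = 120 (v(o) = 5*(21 + 3*1) = 5*(21 + 3) = 5*24 = 120)
k(g, H) = H**2
S = 0 (S = 0*(-2) = 0)
(S + k(v(0), 2))**2 = (0 + 2**2)**2 = (0 + 4)**2 = 4**2 = 16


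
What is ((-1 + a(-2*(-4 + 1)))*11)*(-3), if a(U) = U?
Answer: -165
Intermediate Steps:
((-1 + a(-2*(-4 + 1)))*11)*(-3) = ((-1 - 2*(-4 + 1))*11)*(-3) = ((-1 - 2*(-3))*11)*(-3) = ((-1 + 6)*11)*(-3) = (5*11)*(-3) = 55*(-3) = -165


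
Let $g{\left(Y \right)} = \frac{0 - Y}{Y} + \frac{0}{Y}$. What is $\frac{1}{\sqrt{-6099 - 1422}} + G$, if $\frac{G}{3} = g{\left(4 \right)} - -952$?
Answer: $2853 - \frac{i \sqrt{7521}}{7521} \approx 2853.0 - 0.011531 i$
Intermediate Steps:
$g{\left(Y \right)} = -1$ ($g{\left(Y \right)} = \frac{\left(-1\right) Y}{Y} + 0 = -1 + 0 = -1$)
$G = 2853$ ($G = 3 \left(-1 - -952\right) = 3 \left(-1 + 952\right) = 3 \cdot 951 = 2853$)
$\frac{1}{\sqrt{-6099 - 1422}} + G = \frac{1}{\sqrt{-6099 - 1422}} + 2853 = \frac{1}{\sqrt{-7521}} + 2853 = \frac{1}{i \sqrt{7521}} + 2853 = - \frac{i \sqrt{7521}}{7521} + 2853 = 2853 - \frac{i \sqrt{7521}}{7521}$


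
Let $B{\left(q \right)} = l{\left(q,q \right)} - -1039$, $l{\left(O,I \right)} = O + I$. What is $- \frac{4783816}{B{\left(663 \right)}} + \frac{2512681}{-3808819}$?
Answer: $- \frac{18226631763869}{9007856935} \approx -2023.4$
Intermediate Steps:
$l{\left(O,I \right)} = I + O$
$B{\left(q \right)} = 1039 + 2 q$ ($B{\left(q \right)} = \left(q + q\right) - -1039 = 2 q + 1039 = 1039 + 2 q$)
$- \frac{4783816}{B{\left(663 \right)}} + \frac{2512681}{-3808819} = - \frac{4783816}{1039 + 2 \cdot 663} + \frac{2512681}{-3808819} = - \frac{4783816}{1039 + 1326} + 2512681 \left(- \frac{1}{3808819}\right) = - \frac{4783816}{2365} - \frac{2512681}{3808819} = - \frac{18226631763869}{9007856935}$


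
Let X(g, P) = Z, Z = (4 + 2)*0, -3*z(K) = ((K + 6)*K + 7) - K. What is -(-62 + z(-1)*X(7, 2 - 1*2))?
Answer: 62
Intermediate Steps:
z(K) = -7/3 + K/3 - K*(6 + K)/3 (z(K) = -(((K + 6)*K + 7) - K)/3 = -(((6 + K)*K + 7) - K)/3 = -((K*(6 + K) + 7) - K)/3 = -((7 + K*(6 + K)) - K)/3 = -(7 - K + K*(6 + K))/3 = -7/3 + K/3 - K*(6 + K)/3)
Z = 0 (Z = 6*0 = 0)
X(g, P) = 0
-(-62 + z(-1)*X(7, 2 - 1*2)) = -(-62 + (-7/3 - 5/3*(-1) - 1/3*(-1)**2)*0) = -(-62 + (-7/3 + 5/3 - 1/3*1)*0) = -(-62 + (-7/3 + 5/3 - 1/3)*0) = -(-62 - 1*0) = -(-62 + 0) = -1*(-62) = 62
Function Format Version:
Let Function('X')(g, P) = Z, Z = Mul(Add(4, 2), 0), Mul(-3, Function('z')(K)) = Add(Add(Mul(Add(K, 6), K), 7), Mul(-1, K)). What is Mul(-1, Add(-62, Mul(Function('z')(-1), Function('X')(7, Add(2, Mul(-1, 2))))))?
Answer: 62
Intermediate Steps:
Function('z')(K) = Add(Rational(-7, 3), Mul(Rational(1, 3), K), Mul(Rational(-1, 3), K, Add(6, K))) (Function('z')(K) = Mul(Rational(-1, 3), Add(Add(Mul(Add(K, 6), K), 7), Mul(-1, K))) = Mul(Rational(-1, 3), Add(Add(Mul(Add(6, K), K), 7), Mul(-1, K))) = Mul(Rational(-1, 3), Add(Add(Mul(K, Add(6, K)), 7), Mul(-1, K))) = Mul(Rational(-1, 3), Add(Add(7, Mul(K, Add(6, K))), Mul(-1, K))) = Mul(Rational(-1, 3), Add(7, Mul(-1, K), Mul(K, Add(6, K)))) = Add(Rational(-7, 3), Mul(Rational(1, 3), K), Mul(Rational(-1, 3), K, Add(6, K))))
Z = 0 (Z = Mul(6, 0) = 0)
Function('X')(g, P) = 0
Mul(-1, Add(-62, Mul(Function('z')(-1), Function('X')(7, Add(2, Mul(-1, 2)))))) = Mul(-1, Add(-62, Mul(Add(Rational(-7, 3), Mul(Rational(-5, 3), -1), Mul(Rational(-1, 3), Pow(-1, 2))), 0))) = Mul(-1, Add(-62, Mul(Add(Rational(-7, 3), Rational(5, 3), Mul(Rational(-1, 3), 1)), 0))) = Mul(-1, Add(-62, Mul(Add(Rational(-7, 3), Rational(5, 3), Rational(-1, 3)), 0))) = Mul(-1, Add(-62, Mul(-1, 0))) = Mul(-1, Add(-62, 0)) = Mul(-1, -62) = 62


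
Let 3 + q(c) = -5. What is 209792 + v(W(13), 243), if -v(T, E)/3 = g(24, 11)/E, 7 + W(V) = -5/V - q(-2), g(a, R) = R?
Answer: 16993141/81 ≈ 2.0979e+5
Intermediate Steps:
q(c) = -8 (q(c) = -3 - 5 = -8)
W(V) = 1 - 5/V (W(V) = -7 + (-5/V - 1*(-8)) = -7 + (-5/V + 8) = -7 + (8 - 5/V) = 1 - 5/V)
v(T, E) = -33/E
209792 + v(W(13), 243) = 209792 - 33/243 = 209792 - 33*1/243 = 209792 - 11/81 = 16993141/81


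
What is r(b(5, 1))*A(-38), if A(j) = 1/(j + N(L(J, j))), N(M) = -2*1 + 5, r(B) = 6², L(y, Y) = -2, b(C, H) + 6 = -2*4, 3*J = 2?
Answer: -36/35 ≈ -1.0286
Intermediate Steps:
J = ⅔ (J = (⅓)*2 = ⅔ ≈ 0.66667)
b(C, H) = -14 (b(C, H) = -6 - 2*4 = -6 - 8 = -14)
r(B) = 36
N(M) = 3 (N(M) = -2 + 5 = 3)
A(j) = 1/(3 + j) (A(j) = 1/(j + 3) = 1/(3 + j))
r(b(5, 1))*A(-38) = 36/(3 - 38) = 36/(-35) = 36*(-1/35) = -36/35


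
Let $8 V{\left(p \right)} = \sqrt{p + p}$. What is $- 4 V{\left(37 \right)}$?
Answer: $- \frac{\sqrt{74}}{2} \approx -4.3012$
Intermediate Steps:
$V{\left(p \right)} = \frac{\sqrt{2} \sqrt{p}}{8}$ ($V{\left(p \right)} = \frac{\sqrt{p + p}}{8} = \frac{\sqrt{2 p}}{8} = \frac{\sqrt{2} \sqrt{p}}{8}$)
$- 4 V{\left(37 \right)} = - 4 \frac{\sqrt{2} \sqrt{37}}{8} = - 4 \frac{\sqrt{74}}{8} = - \frac{\sqrt{74}}{2}$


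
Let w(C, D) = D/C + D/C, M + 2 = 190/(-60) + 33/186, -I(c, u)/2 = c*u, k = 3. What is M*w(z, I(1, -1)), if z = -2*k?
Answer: 928/279 ≈ 3.3262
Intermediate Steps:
I(c, u) = -2*c*u
z = -6 (z = -2*3 = -6)
M = -464/93 (M = -2 + (190/(-60) + 33/186) = -2 + (190*(-1/60) + 33*(1/186)) = -2 + (-19/6 + 11/62) = -2 - 278/93 = -464/93 ≈ -4.9893)
w(C, D) = 2*D/C
M*w(z, I(1, -1)) = -928*(-2*1*(-1))/(93*(-6)) = -928*2*(-1)/(93*6) = -464/93*(-2/3) = 928/279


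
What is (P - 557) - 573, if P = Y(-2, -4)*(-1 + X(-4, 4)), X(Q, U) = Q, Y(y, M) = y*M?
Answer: -1170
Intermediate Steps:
Y(y, M) = M*y
P = -40 (P = (-4*(-2))*(-1 - 4) = 8*(-5) = -40)
(P - 557) - 573 = (-40 - 557) - 573 = -597 - 573 = -1170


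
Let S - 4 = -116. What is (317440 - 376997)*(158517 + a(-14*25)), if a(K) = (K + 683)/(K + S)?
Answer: -1453876122399/154 ≈ -9.4408e+9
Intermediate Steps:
S = -112 (S = 4 - 116 = -112)
a(K) = (683 + K)/(-112 + K) (a(K) = (K + 683)/(K - 112) = (683 + K)/(-112 + K))
(317440 - 376997)*(158517 + a(-14*25)) = (317440 - 376997)*(158517 + (683 - 14*25)/(-112 - 14*25)) = -59557*(158517 + (683 - 350)/(-112 - 350)) = -59557*(158517 + 333/(-462)) = -59557*(158517 - 1/462*333) = -59557*(158517 - 111/154) = -59557*24411507/154 = -1453876122399/154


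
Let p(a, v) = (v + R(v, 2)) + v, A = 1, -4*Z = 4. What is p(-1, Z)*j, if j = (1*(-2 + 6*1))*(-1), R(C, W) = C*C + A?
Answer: 0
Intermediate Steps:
Z = -1 (Z = -¼*4 = -1)
R(C, W) = 1 + C² (R(C, W) = C*C + 1 = C² + 1 = 1 + C²)
p(a, v) = 1 + v² + 2*v (p(a, v) = (v + (1 + v²)) + v = (1 + v + v²) + v = 1 + v² + 2*v)
j = -4 (j = (1*(-2 + 6))*(-1) = (1*4)*(-1) = 4*(-1) = -4)
p(-1, Z)*j = (1 + (-1)² + 2*(-1))*(-4) = (1 + 1 - 2)*(-4) = 0*(-4) = 0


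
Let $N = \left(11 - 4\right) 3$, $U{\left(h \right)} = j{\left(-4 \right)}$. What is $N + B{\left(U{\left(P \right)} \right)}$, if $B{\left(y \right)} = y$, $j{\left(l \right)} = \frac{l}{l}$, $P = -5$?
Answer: $22$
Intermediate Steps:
$j{\left(l \right)} = 1$
$U{\left(h \right)} = 1$
$N = 21$ ($N = 7 \cdot 3 = 21$)
$N + B{\left(U{\left(P \right)} \right)} = 21 + 1 = 22$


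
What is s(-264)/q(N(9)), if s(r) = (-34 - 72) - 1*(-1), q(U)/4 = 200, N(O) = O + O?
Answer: -21/160 ≈ -0.13125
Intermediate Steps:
N(O) = 2*O
q(U) = 800 (q(U) = 4*200 = 800)
s(r) = -105 (s(r) = -106 + 1 = -105)
s(-264)/q(N(9)) = -105/800 = -105*1/800 = -21/160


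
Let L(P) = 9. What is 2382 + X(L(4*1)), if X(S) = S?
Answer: 2391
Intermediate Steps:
2382 + X(L(4*1)) = 2382 + 9 = 2391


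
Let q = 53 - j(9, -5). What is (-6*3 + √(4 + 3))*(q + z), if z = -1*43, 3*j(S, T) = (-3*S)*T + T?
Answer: 600 - 100*√7/3 ≈ 511.81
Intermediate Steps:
j(S, T) = T/3 - S*T (j(S, T) = ((-3*S)*T + T)/3 = (-3*S*T + T)/3 = (T - 3*S*T)/3 = T/3 - S*T)
z = -43
q = 29/3 (q = 53 - (-5)*(⅓ - 1*9) = 53 - (-5)*(⅓ - 9) = 53 - (-5)*(-26)/3 = 53 - 1*130/3 = 53 - 130/3 = 29/3 ≈ 9.6667)
(-6*3 + √(4 + 3))*(q + z) = (-6*3 + √(4 + 3))*(29/3 - 43) = (-18 + √7)*(-100/3) = 600 - 100*√7/3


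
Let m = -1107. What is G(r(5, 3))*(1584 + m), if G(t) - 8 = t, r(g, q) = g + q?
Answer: 7632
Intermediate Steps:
G(t) = 8 + t
G(r(5, 3))*(1584 + m) = (8 + (5 + 3))*(1584 - 1107) = (8 + 8)*477 = 16*477 = 7632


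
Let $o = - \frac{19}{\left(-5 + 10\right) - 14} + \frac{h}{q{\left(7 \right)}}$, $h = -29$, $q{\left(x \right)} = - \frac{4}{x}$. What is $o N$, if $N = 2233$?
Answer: $\frac{4249399}{36} \approx 1.1804 \cdot 10^{5}$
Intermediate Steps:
$o = \frac{1903}{36}$ ($o = - \frac{19}{\left(-5 + 10\right) - 14} - \frac{29}{\left(-4\right) \frac{1}{7}} = - \frac{19}{5 - 14} - \frac{29}{\left(-4\right) \frac{1}{7}} = - \frac{19}{-9} - \frac{29}{- \frac{4}{7}} = \left(-19\right) \left(- \frac{1}{9}\right) - - \frac{203}{4} = \frac{19}{9} + \frac{203}{4} = \frac{1903}{36} \approx 52.861$)
$o N = \frac{1903}{36} \cdot 2233 = \frac{4249399}{36}$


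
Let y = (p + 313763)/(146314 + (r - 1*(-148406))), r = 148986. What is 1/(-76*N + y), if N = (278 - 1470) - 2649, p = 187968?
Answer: 443706/129525382427 ≈ 3.4256e-6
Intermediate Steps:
N = -3841 (N = -1192 - 2649 = -3841)
y = 501731/443706 (y = (187968 + 313763)/(146314 + (148986 - 1*(-148406))) = 501731/(146314 + (148986 + 148406)) = 501731/(146314 + 297392) = 501731/443706 ≈ 1.1308)
1/(-76*N + y) = 1/(-76*(-3841) + 501731/443706) = 1/(291916 + 501731/443706) = 1/(129525382427/443706) = 443706/129525382427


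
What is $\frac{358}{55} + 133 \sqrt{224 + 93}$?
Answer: $\frac{358}{55} + 133 \sqrt{317} \approx 2374.5$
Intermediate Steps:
$\frac{358}{55} + 133 \sqrt{224 + 93} = 358 \cdot \frac{1}{55} + 133 \sqrt{317} = \frac{358}{55} + 133 \sqrt{317}$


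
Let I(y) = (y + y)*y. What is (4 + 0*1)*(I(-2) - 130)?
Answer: -488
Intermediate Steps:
I(y) = 2*y**2 (I(y) = (2*y)*y = 2*y**2)
(4 + 0*1)*(I(-2) - 130) = (4 + 0*1)*(2*(-2)**2 - 130) = (4 + 0)*(2*4 - 130) = 4*(8 - 130) = 4*(-122) = -488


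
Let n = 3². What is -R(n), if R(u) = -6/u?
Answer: ⅔ ≈ 0.66667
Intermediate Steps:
n = 9
-R(n) = -(-6)/9 = -1*(-⅔) = ⅔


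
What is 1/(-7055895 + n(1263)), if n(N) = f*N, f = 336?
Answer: -1/6631527 ≈ -1.5079e-7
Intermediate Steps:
n(N) = 336*N
1/(-7055895 + n(1263)) = 1/(-7055895 + 336*1263) = 1/(-7055895 + 424368) = 1/(-6631527) = -1/6631527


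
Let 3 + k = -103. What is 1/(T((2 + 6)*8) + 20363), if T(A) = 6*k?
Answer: 1/19727 ≈ 5.0692e-5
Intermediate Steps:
k = -106 (k = -3 - 103 = -106)
T(A) = -636 (T(A) = 6*(-106) = -636)
1/(T((2 + 6)*8) + 20363) = 1/(-636 + 20363) = 1/19727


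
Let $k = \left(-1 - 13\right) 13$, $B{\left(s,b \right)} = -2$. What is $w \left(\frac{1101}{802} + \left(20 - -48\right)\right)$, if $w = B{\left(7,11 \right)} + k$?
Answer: $- \frac{5118604}{401} \approx -12765.0$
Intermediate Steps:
$k = -182$ ($k = \left(-14\right) 13 = -182$)
$w = -184$ ($w = -2 - 182 = -184$)
$w \left(\frac{1101}{802} + \left(20 - -48\right)\right) = - 184 \left(\frac{1101}{802} + \left(20 - -48\right)\right) = - 184 \left(1101 \cdot \frac{1}{802} + \left(20 + 48\right)\right) = - 184 \left(\frac{1101}{802} + 68\right) = \left(-184\right) \frac{55637}{802} = - \frac{5118604}{401}$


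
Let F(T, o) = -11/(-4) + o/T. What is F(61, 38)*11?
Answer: 9053/244 ≈ 37.102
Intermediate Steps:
F(T, o) = 11/4 + o/T (F(T, o) = -11*(-1/4) + o/T = 11/4 + o/T)
F(61, 38)*11 = (11/4 + 38/61)*11 = (823/244)*11 = 9053/244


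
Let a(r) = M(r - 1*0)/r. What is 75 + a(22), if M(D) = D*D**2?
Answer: 559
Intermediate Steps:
M(D) = D**3
a(r) = r**2 (a(r) = (r - 1*0)**3/r = (r + 0)**3/r = r**3/r = r**2)
75 + a(22) = 75 + 22**2 = 75 + 484 = 559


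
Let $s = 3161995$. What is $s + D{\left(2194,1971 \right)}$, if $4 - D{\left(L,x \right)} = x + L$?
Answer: $3157834$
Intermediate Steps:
$D{\left(L,x \right)} = 4 - L - x$ ($D{\left(L,x \right)} = 4 - \left(x + L\right) = 4 - \left(L + x\right) = 4 - L - x$)
$s + D{\left(2194,1971 \right)} = 3161995 - 4161 = 3157834$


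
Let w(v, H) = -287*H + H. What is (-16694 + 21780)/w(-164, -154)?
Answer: 2543/22022 ≈ 0.11548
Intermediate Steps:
w(v, H) = -286*H
(-16694 + 21780)/w(-164, -154) = (-16694 + 21780)/((-286*(-154))) = 5086/44044 = 5086*(1/44044) = 2543/22022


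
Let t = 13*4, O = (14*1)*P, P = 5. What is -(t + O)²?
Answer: -14884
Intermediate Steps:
O = 70 (O = (14*1)*5 = 14*5 = 70)
t = 52
-(t + O)² = -(52 + 70)² = -1*122² = -1*14884 = -14884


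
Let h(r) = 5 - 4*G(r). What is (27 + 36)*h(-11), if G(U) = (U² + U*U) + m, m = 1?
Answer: -60921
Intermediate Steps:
G(U) = 1 + 2*U² (G(U) = (U² + U*U) + 1 = (U² + U²) + 1 = 2*U² + 1 = 1 + 2*U²)
h(r) = 1 - 8*r² (h(r) = 5 - 4*(1 + 2*r²) = 5 + (-4 - 8*r²) = 1 - 8*r²)
(27 + 36)*h(-11) = (27 + 36)*(1 - 8*(-11)²) = 63*(1 - 8*121) = 63*(1 - 968) = 63*(-967) = -60921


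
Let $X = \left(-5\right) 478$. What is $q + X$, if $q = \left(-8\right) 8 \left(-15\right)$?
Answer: $-1430$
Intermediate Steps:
$X = -2390$
$q = 960$ ($q = \left(-64\right) \left(-15\right) = 960$)
$q + X = 960 - 2390 = -1430$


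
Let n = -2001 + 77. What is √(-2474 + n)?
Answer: I*√4398 ≈ 66.317*I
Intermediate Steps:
n = -1924
√(-2474 + n) = √(-2474 - 1924) = √(-4398) = I*√4398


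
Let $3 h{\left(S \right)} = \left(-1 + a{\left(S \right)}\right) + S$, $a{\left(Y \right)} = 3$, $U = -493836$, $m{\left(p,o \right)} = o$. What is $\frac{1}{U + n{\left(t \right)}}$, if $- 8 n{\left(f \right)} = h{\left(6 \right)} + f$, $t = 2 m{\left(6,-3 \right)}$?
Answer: $- \frac{12}{5926027} \approx -2.025 \cdot 10^{-6}$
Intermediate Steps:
$h{\left(S \right)} = \frac{2}{3} + \frac{S}{3}$ ($h{\left(S \right)} = \frac{\left(-1 + 3\right) + S}{3} = \frac{2 + S}{3} = \frac{2}{3} + \frac{S}{3}$)
$t = -6$ ($t = 2 \left(-3\right) = -6$)
$n{\left(f \right)} = - \frac{1}{3} - \frac{f}{8}$ ($n{\left(f \right)} = - \frac{\left(\frac{2}{3} + \frac{1}{3} \cdot 6\right) + f}{8} = - \frac{\left(\frac{2}{3} + 2\right) + f}{8} = - \frac{\frac{8}{3} + f}{8} = - \frac{1}{3} - \frac{f}{8}$)
$\frac{1}{U + n{\left(t \right)}} = \frac{1}{-493836 - - \frac{5}{12}} = \frac{1}{-493836 + \left(- \frac{1}{3} + \frac{3}{4}\right)} = \frac{1}{-493836 + \frac{5}{12}} = \frac{1}{- \frac{5926027}{12}} = - \frac{12}{5926027}$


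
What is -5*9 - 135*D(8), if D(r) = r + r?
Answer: -2205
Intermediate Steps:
D(r) = 2*r
-5*9 - 135*D(8) = -5*9 - 270*8 = -45 - 135*16 = -45 - 2160 = -2205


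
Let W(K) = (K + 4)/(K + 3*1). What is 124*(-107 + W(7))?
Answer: -65658/5 ≈ -13132.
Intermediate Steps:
W(K) = (4 + K)/(3 + K) (W(K) = (4 + K)/(K + 3) = (4 + K)/(3 + K))
124*(-107 + W(7)) = 124*(-107 + (4 + 7)/(3 + 7)) = 124*(-107 + 11/10) = 124*(-1059/10) = -65658/5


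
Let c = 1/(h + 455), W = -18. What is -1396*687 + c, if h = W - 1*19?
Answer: -400883735/418 ≈ -9.5905e+5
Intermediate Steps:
h = -37 (h = -18 - 1*19 = -18 - 19 = -37)
c = 1/418 (c = 1/(-37 + 455) = 1/418 ≈ 0.0023923)
-1396*687 + c = -1396*687 + 1/418 = -959052 + 1/418 = -400883735/418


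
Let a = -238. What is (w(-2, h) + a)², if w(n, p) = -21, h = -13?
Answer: 67081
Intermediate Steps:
(w(-2, h) + a)² = (-21 - 238)² = (-259)² = 67081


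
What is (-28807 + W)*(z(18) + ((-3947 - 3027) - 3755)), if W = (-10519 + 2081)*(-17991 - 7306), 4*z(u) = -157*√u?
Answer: -2289861276391 - 100524248409*√2/4 ≈ -2.3254e+12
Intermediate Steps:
z(u) = -157*√u/4 (z(u) = (-157*√u)/4 = -157*√u/4)
W = 213456086 (W = -8438*(-25297) = 213456086)
(-28807 + W)*(z(18) + ((-3947 - 3027) - 3755)) = (-28807 + 213456086)*(-471*√2/4 + ((-3947 - 3027) - 3755)) = 213427279*(-471*√2/4 + (-6974 - 3755)) = 213427279*(-471*√2/4 - 10729) = 213427279*(-10729 - 471*√2/4) = -2289861276391 - 100524248409*√2/4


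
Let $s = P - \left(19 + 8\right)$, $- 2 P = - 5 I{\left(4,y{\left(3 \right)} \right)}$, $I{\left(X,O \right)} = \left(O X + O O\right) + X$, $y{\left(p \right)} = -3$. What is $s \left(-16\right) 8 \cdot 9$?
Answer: $28224$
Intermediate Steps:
$I{\left(X,O \right)} = X + O^{2} + O X$ ($I{\left(X,O \right)} = \left(O X + O^{2}\right) + X = \left(O^{2} + O X\right) + X = X + O^{2} + O X$)
$P = \frac{5}{2}$ ($P = - \frac{\left(-5\right) \left(4 + \left(-3\right)^{2} - 12\right)}{2} = - \frac{\left(-5\right) \left(4 + 9 - 12\right)}{2} = - \frac{\left(-5\right) 1}{2} = \left(- \frac{1}{2}\right) \left(-5\right) = \frac{5}{2} \approx 2.5$)
$s = - \frac{49}{2}$ ($s = \frac{5}{2} - \left(19 + 8\right) = \frac{5}{2} - 27 = - \frac{49}{2} \approx -24.5$)
$s \left(-16\right) 8 \cdot 9 = \left(- \frac{49}{2}\right) \left(-16\right) 8 \cdot 9 = 392 \cdot 72 = 28224$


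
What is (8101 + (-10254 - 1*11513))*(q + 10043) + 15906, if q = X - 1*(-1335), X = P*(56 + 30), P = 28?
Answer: -188383570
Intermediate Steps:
X = 2408 (X = 28*(56 + 30) = 28*86 = 2408)
q = 3743 (q = 2408 - 1*(-1335) = 2408 + 1335 = 3743)
(8101 + (-10254 - 1*11513))*(q + 10043) + 15906 = (8101 + (-10254 - 1*11513))*(3743 + 10043) + 15906 = (8101 + (-10254 - 11513))*13786 + 15906 = (8101 - 21767)*13786 + 15906 = -13666*13786 + 15906 = -188399476 + 15906 = -188383570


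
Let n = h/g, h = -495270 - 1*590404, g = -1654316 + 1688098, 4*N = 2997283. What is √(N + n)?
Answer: √855105790682255/33782 ≈ 865.61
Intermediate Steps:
N = 2997283/4 (N = (¼)*2997283 = 2997283/4 ≈ 7.4932e+5)
g = 33782
h = -1085674 (h = -495270 - 590404 = -1085674)
n = -542837/16891 (n = -1085674/33782 = -1085674*1/33782 = -542837/16891 ≈ -32.138)
√(N + n) = √(2997283/4 - 542837/16891) = √(50624935805/67564) = √855105790682255/33782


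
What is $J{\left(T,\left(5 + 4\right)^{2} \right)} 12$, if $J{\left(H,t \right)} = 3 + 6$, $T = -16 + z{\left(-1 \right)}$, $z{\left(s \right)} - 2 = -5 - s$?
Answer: $108$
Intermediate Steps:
$z{\left(s \right)} = -3 - s$ ($z{\left(s \right)} = 2 - \left(5 + s\right) = -3 - s$)
$T = -18$ ($T = -16 - 2 = -18$)
$J{\left(H,t \right)} = 9$
$J{\left(T,\left(5 + 4\right)^{2} \right)} 12 = 9 \cdot 12 = 108$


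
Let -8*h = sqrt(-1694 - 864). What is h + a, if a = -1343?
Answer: -1343 - I*sqrt(2558)/8 ≈ -1343.0 - 6.3221*I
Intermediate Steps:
h = -I*sqrt(2558)/8 (h = -sqrt(-1694 - 864)/8 = -I*sqrt(2558)/8 ≈ -6.3221*I)
h + a = -I*sqrt(2558)/8 - 1343 = -1343 - I*sqrt(2558)/8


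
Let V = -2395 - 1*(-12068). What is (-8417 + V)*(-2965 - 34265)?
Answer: -46760880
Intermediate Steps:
V = 9673 (V = -2395 + 12068 = 9673)
(-8417 + V)*(-2965 - 34265) = (-8417 + 9673)*(-2965 - 34265) = 1256*(-37230) = -46760880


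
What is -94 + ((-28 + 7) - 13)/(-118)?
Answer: -5529/59 ≈ -93.712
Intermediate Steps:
-94 + ((-28 + 7) - 13)/(-118) = -94 + (-21 - 13)*(-1/118) = -94 - 34*(-1/118) = -94 + 17/59 = -5529/59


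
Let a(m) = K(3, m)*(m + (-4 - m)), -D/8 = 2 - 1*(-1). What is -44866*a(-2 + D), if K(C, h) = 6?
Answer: 1076784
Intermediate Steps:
D = -24 (D = -8*(2 - 1*(-1)) = -8*(2 + 1) = -8*3 = -24)
a(m) = -24 (a(m) = 6*(m + (-4 - m)) = 6*(-4) = -24)
-44866*a(-2 + D) = -44866*(-24) = 1076784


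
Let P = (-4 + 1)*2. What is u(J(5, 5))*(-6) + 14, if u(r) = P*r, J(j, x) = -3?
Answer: -94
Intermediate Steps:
P = -6 (P = -3*2 = -6)
u(r) = -6*r
u(J(5, 5))*(-6) + 14 = -6*(-3)*(-6) + 14 = 18*(-6) + 14 = -108 + 14 = -94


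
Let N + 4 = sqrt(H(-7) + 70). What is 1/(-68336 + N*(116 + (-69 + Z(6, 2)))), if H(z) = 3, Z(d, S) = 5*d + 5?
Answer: -17166/1178563511 - 41*sqrt(73)/2357127022 ≈ -1.4714e-5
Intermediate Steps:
Z(d, S) = 5 + 5*d
N = -4 + sqrt(73) (N = -4 + sqrt(3 + 70) = -4 + sqrt(73) ≈ 4.5440)
1/(-68336 + N*(116 + (-69 + Z(6, 2)))) = 1/(-68336 + (-4 + sqrt(73))*(116 + (-69 + (5 + 5*6)))) = 1/(-68336 + (-4 + sqrt(73))*(116 + (-69 + (5 + 30)))) = 1/(-68336 + (-4 + sqrt(73))*(116 + (-69 + 35))) = 1/(-68336 + (-4 + sqrt(73))*(116 - 34)) = 1/(-68336 + (-4 + sqrt(73))*82) = 1/(-68336 + (-328 + 82*sqrt(73))) = 1/(-68664 + 82*sqrt(73))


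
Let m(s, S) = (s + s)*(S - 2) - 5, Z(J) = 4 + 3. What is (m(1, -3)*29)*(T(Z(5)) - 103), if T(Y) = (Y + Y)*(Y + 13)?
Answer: -76995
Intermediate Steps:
Z(J) = 7
T(Y) = 2*Y*(13 + Y) (T(Y) = (2*Y)*(13 + Y) = 2*Y*(13 + Y))
m(s, S) = -5 + 2*s*(-2 + S) (m(s, S) = (2*s)*(-2 + S) - 5 = 2*s*(-2 + S) - 5 = -5 + 2*s*(-2 + S))
(m(1, -3)*29)*(T(Z(5)) - 103) = ((-5 - 4*1 + 2*(-3)*1)*29)*(2*7*(13 + 7) - 103) = ((-5 - 4 - 6)*29)*(2*7*20 - 103) = (-15*29)*(280 - 103) = -435*177 = -76995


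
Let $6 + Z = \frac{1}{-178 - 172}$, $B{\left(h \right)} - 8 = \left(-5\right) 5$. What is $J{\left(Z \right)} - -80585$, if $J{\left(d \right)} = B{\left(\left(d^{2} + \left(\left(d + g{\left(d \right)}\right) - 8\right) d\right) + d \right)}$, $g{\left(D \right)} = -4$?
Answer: $80568$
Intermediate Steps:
$B{\left(h \right)} = -17$ ($B{\left(h \right)} = 8 - 25 = -17$)
$Z = - \frac{2101}{350}$ ($Z = -6 + \frac{1}{-178 - 172} = -6 + \frac{1}{-350} = -6 - \frac{1}{350} = - \frac{2101}{350} \approx -6.0029$)
$J{\left(d \right)} = -17$
$J{\left(Z \right)} - -80585 = -17 - -80585 = -17 + \left(-153752 + 234337\right) = -17 + 80585 = 80568$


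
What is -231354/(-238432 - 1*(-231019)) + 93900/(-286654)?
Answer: 10937078136/354161017 ≈ 30.882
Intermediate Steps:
-231354/(-238432 - 1*(-231019)) + 93900/(-286654) = -231354/(-238432 + 231019) + 93900*(-1/286654) = -231354/(-7413) - 46950/143327 = -231354*(-1/7413) - 46950/143327 = 77118/2471 - 46950/143327 = 10937078136/354161017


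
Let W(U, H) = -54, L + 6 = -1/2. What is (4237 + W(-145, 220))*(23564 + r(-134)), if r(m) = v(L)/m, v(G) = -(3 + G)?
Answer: 26416251535/268 ≈ 9.8568e+7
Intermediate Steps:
L = -13/2 (L = -6 - 1/2 = -6 - 1*½ = -6 - ½ = -13/2 ≈ -6.5000)
v(G) = -3 - G
r(m) = 7/(2*m) (r(m) = (-3 - 1*(-13/2))/m = (-3 + 13/2)/m = 7/(2*m))
(4237 + W(-145, 220))*(23564 + r(-134)) = (4237 - 54)*(23564 + (7/2)/(-134)) = 4183*(23564 + (7/2)*(-1/134)) = 4183*(23564 - 7/268) = 4183*(6315145/268) = 26416251535/268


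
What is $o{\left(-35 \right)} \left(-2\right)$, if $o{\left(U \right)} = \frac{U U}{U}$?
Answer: $70$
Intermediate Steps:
$o{\left(U \right)} = U$ ($o{\left(U \right)} = \frac{U^{2}}{U} = U$)
$o{\left(-35 \right)} \left(-2\right) = \left(-35\right) \left(-2\right) = 70$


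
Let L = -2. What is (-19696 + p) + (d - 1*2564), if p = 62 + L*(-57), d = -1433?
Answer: -23517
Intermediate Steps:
p = 176 (p = 62 - 2*(-57) = 62 + 114 = 176)
(-19696 + p) + (d - 1*2564) = (-19696 + 176) + (-1433 - 1*2564) = -19520 + (-1433 - 2564) = -19520 - 3997 = -23517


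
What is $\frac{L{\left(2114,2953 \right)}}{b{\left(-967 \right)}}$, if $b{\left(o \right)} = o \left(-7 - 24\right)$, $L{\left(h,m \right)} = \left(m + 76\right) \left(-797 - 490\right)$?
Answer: $- \frac{3898323}{29977} \approx -130.04$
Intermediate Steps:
$L{\left(h,m \right)} = -97812 - 1287 m$ ($L{\left(h,m \right)} = \left(76 + m\right) \left(-1287\right) = -97812 - 1287 m$)
$b{\left(o \right)} = - 31 o$ ($b{\left(o \right)} = o \left(-31\right) = - 31 o$)
$\frac{L{\left(2114,2953 \right)}}{b{\left(-967 \right)}} = \frac{-97812 - 3800511}{\left(-31\right) \left(-967\right)} = \frac{-97812 - 3800511}{29977} = \left(-3898323\right) \frac{1}{29977} = - \frac{3898323}{29977}$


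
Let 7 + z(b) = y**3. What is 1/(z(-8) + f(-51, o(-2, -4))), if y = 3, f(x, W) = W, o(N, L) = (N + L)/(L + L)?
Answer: 4/83 ≈ 0.048193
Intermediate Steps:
o(N, L) = (L + N)/(2*L) (o(N, L) = (L + N)/((2*L)) = (L + N)*(1/(2*L)) = (L + N)/(2*L))
z(b) = 20 (z(b) = -7 + 3**3 = -7 + 27 = 20)
1/(z(-8) + f(-51, o(-2, -4))) = 1/(20 + (1/2)*(-4 - 2)/(-4)) = 1/(20 + (1/2)*(-1/4)*(-6)) = 1/(20 + 3/4) = 1/(83/4) = 4/83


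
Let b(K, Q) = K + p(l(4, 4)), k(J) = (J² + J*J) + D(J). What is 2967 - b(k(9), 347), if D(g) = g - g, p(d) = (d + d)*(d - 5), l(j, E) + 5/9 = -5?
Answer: 217705/81 ≈ 2687.7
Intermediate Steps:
l(j, E) = -50/9 (l(j, E) = -5/9 - 5 = -50/9)
p(d) = 2*d*(-5 + d) (p(d) = (2*d)*(-5 + d) = 2*d*(-5 + d))
D(g) = 0
k(J) = 2*J² (k(J) = (J² + J*J) + 0 = (J² + J²) + 0 = 2*J² + 0 = 2*J²)
b(K, Q) = 9500/81 + K (b(K, Q) = K + 2*(-50/9)*(-5 - 50/9) = K + 2*(-50/9)*(-95/9) = K + 9500/81 = 9500/81 + K)
2967 - b(k(9), 347) = 2967 - (9500/81 + 2*9²) = 2967 - (9500/81 + 2*81) = 2967 - (9500/81 + 162) = 2967 - 1*22622/81 = 2967 - 22622/81 = 217705/81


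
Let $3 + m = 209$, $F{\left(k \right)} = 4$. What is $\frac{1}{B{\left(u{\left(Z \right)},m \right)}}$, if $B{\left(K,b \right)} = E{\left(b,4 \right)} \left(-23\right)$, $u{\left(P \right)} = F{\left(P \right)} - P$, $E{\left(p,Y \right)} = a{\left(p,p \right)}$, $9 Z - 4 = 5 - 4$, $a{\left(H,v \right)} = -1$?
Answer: $\frac{1}{23} \approx 0.043478$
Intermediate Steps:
$Z = \frac{5}{9}$ ($Z = \frac{4}{9} + \frac{5 - 4}{9} = \frac{4}{9} + \frac{1}{9} \cdot 1 = \frac{4}{9} + \frac{1}{9} = \frac{5}{9} \approx 0.55556$)
$E{\left(p,Y \right)} = -1$
$m = 206$ ($m = -3 + 209 = 206$)
$u{\left(P \right)} = 4 - P$
$B{\left(K,b \right)} = 23$ ($B{\left(K,b \right)} = \left(-1\right) \left(-23\right) = 23$)
$\frac{1}{B{\left(u{\left(Z \right)},m \right)}} = \frac{1}{23}$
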